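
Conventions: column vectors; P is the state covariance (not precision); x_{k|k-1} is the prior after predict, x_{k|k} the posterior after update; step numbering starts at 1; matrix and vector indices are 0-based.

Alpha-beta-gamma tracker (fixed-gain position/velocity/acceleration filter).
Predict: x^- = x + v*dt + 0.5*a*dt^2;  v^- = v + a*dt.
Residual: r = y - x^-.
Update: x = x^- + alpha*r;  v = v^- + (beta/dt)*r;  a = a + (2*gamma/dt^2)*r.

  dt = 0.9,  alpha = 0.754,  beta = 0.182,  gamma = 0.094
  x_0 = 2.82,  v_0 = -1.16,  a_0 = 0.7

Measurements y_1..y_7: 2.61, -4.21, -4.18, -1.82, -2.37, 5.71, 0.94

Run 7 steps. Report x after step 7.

x_post = 2.1141

step 1: x_pred=2.0595  r=0.5505  x^+=2.4746  v^+=-0.4187  a^+=0.8278
step 2: x_pred=2.4330  r=-6.6430  x^+=-2.5758  v^+=-1.0170  a^+=-0.7141
step 3: x_pred=-3.7804  r=-0.3996  x^+=-4.0817  v^+=-1.7405  a^+=-0.8068
step 4: x_pred=-5.9749  r=4.1549  x^+=-2.8421  v^+=-1.6264  a^+=0.1575
step 5: x_pred=-4.2421  r=1.8721  x^+=-2.8305  v^+=-1.1061  a^+=0.5920
step 6: x_pred=-3.5862  r=9.2962  x^+=3.4231  v^+=1.3067  a^+=2.7497
step 7: x_pred=5.7127  r=-4.7727  x^+=2.1141  v^+=2.8162  a^+=1.6419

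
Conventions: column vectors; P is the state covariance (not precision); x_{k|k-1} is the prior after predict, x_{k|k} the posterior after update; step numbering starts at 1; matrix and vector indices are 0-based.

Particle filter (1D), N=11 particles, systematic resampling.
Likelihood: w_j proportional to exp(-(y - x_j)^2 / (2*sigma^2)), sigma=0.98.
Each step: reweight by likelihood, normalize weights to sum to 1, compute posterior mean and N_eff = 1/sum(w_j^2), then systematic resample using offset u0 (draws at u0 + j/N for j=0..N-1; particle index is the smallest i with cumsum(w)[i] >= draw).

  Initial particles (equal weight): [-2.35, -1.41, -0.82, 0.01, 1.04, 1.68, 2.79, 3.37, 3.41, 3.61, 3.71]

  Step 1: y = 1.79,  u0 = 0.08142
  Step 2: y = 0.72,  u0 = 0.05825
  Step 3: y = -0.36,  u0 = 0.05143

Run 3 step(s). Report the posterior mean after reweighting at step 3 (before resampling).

post_mean = 1.1555

step 1: w=[0.0000, 0.0014, 0.0084, 0.0563, 0.2186, 0.2912, 0.1741, 0.0799, 0.0747, 0.0522, 0.0430]  mean=2.0660  Neff=5.4735  idx=[4, 4, 4, 5, 5, 5, 6, 6, 7, 8, 10]
step 2: w=[0.1906, 0.1906, 0.1906, 0.1244, 0.1244, 0.1244, 0.0216, 0.0216, 0.0052, 0.0046, 0.0019]  mean=1.3827  Neff=6.3936  idx=[0, 0, 1, 1, 2, 2, 3, 3, 4, 5, 7]
step 3: w=[0.1372, 0.1372, 0.1372, 0.1372, 0.1372, 0.1372, 0.0436, 0.0436, 0.0436, 0.0436, 0.0022]  mean=1.1555  Neff=8.2918  idx=[0, 1, 1, 2, 3, 3, 4, 5, 5, 7, 9]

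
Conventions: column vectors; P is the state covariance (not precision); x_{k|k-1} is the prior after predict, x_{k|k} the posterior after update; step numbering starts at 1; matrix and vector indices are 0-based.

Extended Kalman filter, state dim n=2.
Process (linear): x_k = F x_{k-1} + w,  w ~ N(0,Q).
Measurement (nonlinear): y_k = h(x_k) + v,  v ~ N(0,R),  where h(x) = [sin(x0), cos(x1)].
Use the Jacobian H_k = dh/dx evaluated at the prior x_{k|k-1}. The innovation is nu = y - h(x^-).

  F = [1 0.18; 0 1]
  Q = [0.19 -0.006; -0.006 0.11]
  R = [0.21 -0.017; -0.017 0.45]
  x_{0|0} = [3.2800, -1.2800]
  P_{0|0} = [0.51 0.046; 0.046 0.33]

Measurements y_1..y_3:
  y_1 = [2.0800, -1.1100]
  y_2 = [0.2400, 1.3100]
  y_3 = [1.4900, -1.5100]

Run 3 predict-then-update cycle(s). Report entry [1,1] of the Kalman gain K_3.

K[1,1] = 0.4133

step 1: x^-=[3.0496, -1.2800]  P^-=[0.7273 0.0994; 0.0994 0.4400]  H_jac=[-0.9958 0.0000; 0.0000 0.9580]  S=[0.9311 -0.1118; -0.1118 0.8538]  K=[-0.7766 0.0098; -0.0478 0.4874]  nu=[1.9881, -1.3967]  x^+=[1.4919, -2.0558]  P^+=[0.1639 0.0184; 0.0184 0.2298]
step 2: x^-=[1.1219, -2.0558]  P^-=[0.3680 0.0538; 0.0538 0.3398]  H_jac=[0.4340 0.0000; 0.0000 0.8847]  S=[0.2793 0.0036; 0.0036 0.7160]  K=[0.5710 0.0635; 0.0781 0.4195]  nu=[-0.6609, 1.7762]  x^+=[0.8574, -1.3623]  P^+=[0.2738 0.0213; 0.0213 0.2119]
step 3: x^-=[0.6122, -1.3623]  P^-=[0.4784 0.0535; 0.0535 0.3219]  H_jac=[0.8184 0.0000; 0.0000 0.9783]  S=[0.5304 0.0258; 0.0258 0.7581]  K=[0.7360 0.0440; 0.0624 0.4133]  nu=[0.9154, -1.7170]  x^+=[1.2104, -2.0147]  P^+=[0.1879 0.0074; 0.0074 0.1890]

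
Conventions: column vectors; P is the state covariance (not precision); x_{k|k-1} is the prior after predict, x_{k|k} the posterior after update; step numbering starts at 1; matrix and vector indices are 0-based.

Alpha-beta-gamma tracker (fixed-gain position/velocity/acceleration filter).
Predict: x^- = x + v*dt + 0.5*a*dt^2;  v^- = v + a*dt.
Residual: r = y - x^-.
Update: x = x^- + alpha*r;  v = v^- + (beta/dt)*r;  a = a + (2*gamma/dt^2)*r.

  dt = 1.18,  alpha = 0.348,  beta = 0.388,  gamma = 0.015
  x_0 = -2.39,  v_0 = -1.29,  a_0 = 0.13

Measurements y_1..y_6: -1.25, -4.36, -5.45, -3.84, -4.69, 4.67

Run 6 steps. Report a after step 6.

a_post = 0.3614

step 1: x_pred=-3.8217  r=2.5717  x^+=-2.9267  v^+=-0.2910  a^+=0.1854
step 2: x_pred=-3.1410  r=-1.2190  x^+=-3.5652  v^+=-0.4730  a^+=0.1591
step 3: x_pred=-4.0126  r=-1.4374  x^+=-4.5128  v^+=-0.7579  a^+=0.1282
step 4: x_pred=-5.3179  r=1.4779  x^+=-4.8036  v^+=-0.1207  a^+=0.1600
step 5: x_pred=-4.8346  r=0.1446  x^+=-4.7843  v^+=0.1157  a^+=0.1631
step 6: x_pred=-4.5342  r=9.2042  x^+=-1.3311  v^+=3.3346  a^+=0.3614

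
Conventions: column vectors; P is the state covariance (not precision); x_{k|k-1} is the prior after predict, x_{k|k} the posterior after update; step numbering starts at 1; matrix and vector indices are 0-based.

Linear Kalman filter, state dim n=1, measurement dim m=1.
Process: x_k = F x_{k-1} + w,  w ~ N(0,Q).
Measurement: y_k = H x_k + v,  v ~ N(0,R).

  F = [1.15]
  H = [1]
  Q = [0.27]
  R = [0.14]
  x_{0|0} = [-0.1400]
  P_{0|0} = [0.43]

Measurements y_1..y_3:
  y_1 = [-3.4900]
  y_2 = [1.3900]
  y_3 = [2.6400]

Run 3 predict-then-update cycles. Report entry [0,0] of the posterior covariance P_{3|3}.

step 1: x^-=[-0.1610]  P^-=[0.8387]  S=[0.9787]  K=[0.8569]  nu=[-3.3290]  x^+=[-3.0138]  P^+=[0.1200]
step 2: x^-=[-3.4659]  P^-=[0.4287]  S=[0.5687]  K=[0.7538]  nu=[4.8559]  x^+=[0.1945]  P^+=[0.1055]
step 3: x^-=[0.2237]  P^-=[0.4096]  S=[0.5496]  K=[0.7453]  nu=[2.4163]  x^+=[2.0245]  P^+=[0.1043]

P_post[0,0] = 0.1043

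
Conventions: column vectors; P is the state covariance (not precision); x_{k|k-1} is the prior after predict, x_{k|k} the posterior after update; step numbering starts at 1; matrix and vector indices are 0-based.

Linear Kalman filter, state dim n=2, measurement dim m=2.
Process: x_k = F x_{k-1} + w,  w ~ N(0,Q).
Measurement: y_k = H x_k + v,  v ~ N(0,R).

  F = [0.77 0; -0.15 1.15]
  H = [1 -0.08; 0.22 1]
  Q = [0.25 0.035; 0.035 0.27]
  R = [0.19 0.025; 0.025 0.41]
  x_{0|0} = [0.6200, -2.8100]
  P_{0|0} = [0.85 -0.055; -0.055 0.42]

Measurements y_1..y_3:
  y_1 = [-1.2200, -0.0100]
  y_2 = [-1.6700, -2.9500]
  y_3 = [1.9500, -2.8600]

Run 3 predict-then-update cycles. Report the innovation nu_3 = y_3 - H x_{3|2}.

innov = [2.9214, -0.6992]

step 1: x^-=[0.4774, -3.3245]  P^-=[0.7540 -0.1119; -0.1119 0.8635]  S=[0.9674 0.0119; 0.0119 1.2608]  K=[0.7882 0.0354; -0.1953 0.6672]  nu=[-1.9634, 3.2095]  x^+=[-0.9565, -0.7997]  P^+=[0.1507 0.0011; 0.0011 0.2685]
step 2: x^-=[-0.7365, -0.7762]  P^-=[0.3394 0.0185; 0.0185 0.6281]  S=[0.5304 0.0676; 0.0676 1.0626]  K=[0.6309 0.0475; -0.1367 0.6036]  nu=[-0.9956, -2.0118]  x^+=[-1.4603, -1.8543]  P^+=[0.1217 0.0085; 0.0085 0.2422]
step 3: x^-=[-1.1245, -1.9134]  P^-=[0.3222 0.0285; 0.0285 0.5901]  S=[0.5114 0.0766; 0.0766 1.0282]  K=[0.6180 0.0506; -0.1250 0.5893]  nu=[2.9214, -0.6992]  x^+=[0.6455, -2.6905]  P^+=[0.1195 0.0099; 0.0099 0.2363]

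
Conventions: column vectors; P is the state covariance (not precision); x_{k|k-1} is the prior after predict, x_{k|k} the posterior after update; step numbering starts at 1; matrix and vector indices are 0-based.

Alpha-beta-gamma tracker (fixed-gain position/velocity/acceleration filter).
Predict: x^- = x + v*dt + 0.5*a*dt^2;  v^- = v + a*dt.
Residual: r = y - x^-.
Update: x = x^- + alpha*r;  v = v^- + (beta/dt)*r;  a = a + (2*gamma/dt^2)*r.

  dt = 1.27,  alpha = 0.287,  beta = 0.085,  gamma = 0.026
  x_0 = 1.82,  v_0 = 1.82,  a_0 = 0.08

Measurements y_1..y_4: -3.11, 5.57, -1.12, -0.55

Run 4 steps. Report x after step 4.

x_post = 3.1320

step 1: x_pred=4.1959  r=-7.3059  x^+=2.0991  v^+=1.4326  a^+=-0.1555
step 2: x_pred=3.7931  r=1.7769  x^+=4.3031  v^+=1.3540  a^+=-0.0983
step 3: x_pred=5.9434  r=-7.0634  x^+=3.9162  v^+=0.7565  a^+=-0.3260
step 4: x_pred=4.6141  r=-5.1641  x^+=3.1320  v^+=-0.0031  a^+=-0.4925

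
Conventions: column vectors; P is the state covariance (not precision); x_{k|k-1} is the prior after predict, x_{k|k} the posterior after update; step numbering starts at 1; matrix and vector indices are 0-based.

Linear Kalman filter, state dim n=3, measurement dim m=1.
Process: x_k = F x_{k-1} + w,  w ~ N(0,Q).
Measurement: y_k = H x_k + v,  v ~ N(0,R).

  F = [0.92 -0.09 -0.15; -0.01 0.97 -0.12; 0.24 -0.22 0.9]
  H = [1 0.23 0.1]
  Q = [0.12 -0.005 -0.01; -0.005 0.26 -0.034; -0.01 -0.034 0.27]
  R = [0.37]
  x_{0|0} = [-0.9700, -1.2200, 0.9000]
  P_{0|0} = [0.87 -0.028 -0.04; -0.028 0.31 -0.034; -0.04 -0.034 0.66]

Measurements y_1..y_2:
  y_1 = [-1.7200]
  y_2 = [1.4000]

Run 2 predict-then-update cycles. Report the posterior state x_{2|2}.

step 1: x^-=[-0.9176, -1.2817, 0.8456]  P^-=[0.8885 -0.0443 0.0754; -0.0443 0.5696 -0.2092; 0.0754 -0.2092 0.8689]  S=[1.2824]  K=[0.6908; 0.0513; 0.0890]  nu=[-0.5922]  x^+=[-1.3267, -1.3121, 0.7929]  P^+=[0.2766 -0.0897 -0.0035; -0.0897 0.5663 -0.2150; -0.0035 -0.2150 0.8587]
step 2: x^-=[-1.2214, -1.3546, 0.6839]  P^-=[0.3880 -0.0923 -0.0260; -0.0923 0.8570 -0.4626; -0.0260 -0.4626 1.1020]  S=[0.7454]  K=[0.4886; 0.0785; -0.0298]  nu=[2.8645]  x^+=[0.1781, -1.1298, 0.5987]  P^+=[0.2101 -0.1209 -0.0151; -0.1209 0.8524 -0.4609; -0.0151 -0.4609 1.1013]

x_post = [0.1781, -1.1298, 0.5987]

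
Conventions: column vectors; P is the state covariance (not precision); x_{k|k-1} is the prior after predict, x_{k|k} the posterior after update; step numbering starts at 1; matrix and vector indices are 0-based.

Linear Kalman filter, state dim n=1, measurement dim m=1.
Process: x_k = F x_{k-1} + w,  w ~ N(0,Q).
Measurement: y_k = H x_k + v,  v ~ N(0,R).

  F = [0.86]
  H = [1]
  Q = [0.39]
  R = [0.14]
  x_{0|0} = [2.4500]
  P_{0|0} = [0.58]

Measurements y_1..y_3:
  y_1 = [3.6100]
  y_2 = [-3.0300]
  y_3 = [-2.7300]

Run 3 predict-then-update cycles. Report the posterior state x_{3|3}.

x_post = [-2.4359]

step 1: x^-=[2.1070]  P^-=[0.8190]  S=[0.9590]  K=[0.8540]  nu=[1.5030]  x^+=[3.3906]  P^+=[0.1196]
step 2: x^-=[2.9159]  P^-=[0.4784]  S=[0.6184]  K=[0.7736]  nu=[-5.9459]  x^+=[-1.6840]  P^+=[0.1083]
step 3: x^-=[-1.4482]  P^-=[0.4701]  S=[0.6101]  K=[0.7705]  nu=[-1.2818]  x^+=[-2.4359]  P^+=[0.1079]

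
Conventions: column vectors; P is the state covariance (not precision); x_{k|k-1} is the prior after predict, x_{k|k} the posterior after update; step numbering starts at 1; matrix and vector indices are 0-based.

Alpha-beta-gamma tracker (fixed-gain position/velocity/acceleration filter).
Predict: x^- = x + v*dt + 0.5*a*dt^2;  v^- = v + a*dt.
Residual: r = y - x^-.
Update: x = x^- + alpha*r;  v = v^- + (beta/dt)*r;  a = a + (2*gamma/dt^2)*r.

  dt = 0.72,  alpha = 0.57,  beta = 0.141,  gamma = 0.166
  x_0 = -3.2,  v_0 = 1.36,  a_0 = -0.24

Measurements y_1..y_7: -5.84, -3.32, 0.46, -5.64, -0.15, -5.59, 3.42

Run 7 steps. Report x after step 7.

step 1: x_pred=-2.2830  r=-3.5570  x^+=-4.3105  v^+=0.4906  a^+=-2.5180
step 2: x_pred=-4.6099  r=1.2899  x^+=-3.8747  v^+=-1.0697  a^+=-1.6919
step 3: x_pred=-5.0834  r=5.5434  x^+=-1.9237  v^+=-1.2023  a^+=1.8583
step 4: x_pred=-2.3077  r=-3.3323  x^+=-4.2071  v^+=-0.5169  a^+=-0.2759
step 5: x_pred=-4.6508  r=4.5008  x^+=-2.0853  v^+=0.1658  a^+=2.6066
step 6: x_pred=-1.2903  r=-4.2997  x^+=-3.7411  v^+=1.2006  a^+=-0.1471
step 7: x_pred=-2.9148  r=6.3348  x^+=0.6960  v^+=2.3353  a^+=3.9100

x_post = 0.6960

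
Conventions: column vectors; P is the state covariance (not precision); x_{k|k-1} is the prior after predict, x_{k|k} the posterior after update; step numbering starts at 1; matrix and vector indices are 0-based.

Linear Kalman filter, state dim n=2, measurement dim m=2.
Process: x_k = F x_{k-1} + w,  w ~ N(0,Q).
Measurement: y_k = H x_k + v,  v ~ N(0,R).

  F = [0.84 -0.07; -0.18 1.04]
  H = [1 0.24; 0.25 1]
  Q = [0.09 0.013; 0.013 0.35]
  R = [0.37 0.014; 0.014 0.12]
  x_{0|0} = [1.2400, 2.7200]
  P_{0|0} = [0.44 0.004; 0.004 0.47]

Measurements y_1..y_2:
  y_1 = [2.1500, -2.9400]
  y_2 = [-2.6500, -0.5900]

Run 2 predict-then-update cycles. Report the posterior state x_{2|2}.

step 1: x^-=[0.8512, 2.6056]  P^-=[0.4023 -0.0842; -0.0842 0.8711]  S=[0.7821 0.2344; 0.2344 0.9742]  K=[0.5211 -0.1086; -0.1098 0.8990]  nu=[0.6735, -5.7584]  x^+=[1.8274, -2.6453]  P^+=[0.2050 -0.0570; -0.0570 0.1206]
step 2: x^-=[1.7201, -3.0800]  P^-=[0.2419 -0.0773; -0.0773 0.5084]  S=[0.6041 0.1146; 0.1146 0.6049]  K=[0.3890 -0.1014; -0.0823 0.8241]  nu=[-3.6309, 2.0600]  x^+=[0.0988, -1.0837]  P^+=[0.1533 -0.0451; -0.0451 0.1090]

x_post = [0.0988, -1.0837]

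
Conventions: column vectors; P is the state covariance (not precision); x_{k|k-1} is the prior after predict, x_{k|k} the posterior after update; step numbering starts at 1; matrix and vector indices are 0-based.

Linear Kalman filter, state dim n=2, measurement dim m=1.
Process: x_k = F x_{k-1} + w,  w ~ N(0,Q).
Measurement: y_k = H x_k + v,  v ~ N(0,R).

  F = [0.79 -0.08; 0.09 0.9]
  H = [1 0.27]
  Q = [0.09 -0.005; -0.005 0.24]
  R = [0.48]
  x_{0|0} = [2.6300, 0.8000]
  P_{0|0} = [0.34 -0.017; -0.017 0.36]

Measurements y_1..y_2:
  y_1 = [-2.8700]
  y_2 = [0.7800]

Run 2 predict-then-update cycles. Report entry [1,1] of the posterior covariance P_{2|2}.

P_post[1,1] = 0.6319

step 1: x^-=[2.0137, 0.9567]  P^-=[0.3066 -0.0187; -0.0187 0.5316]  S=[0.8153]  K=[0.3699; 0.1531]  nu=[-5.1420]  x^+=[0.1116, 0.1695]  P^+=[0.1951 -0.0649; -0.0649 0.5125]
step 2: x^-=[0.0746, 0.1626]  P^-=[0.2232 -0.0737; -0.0737 0.6462]  S=[0.7105]  K=[0.2862; 0.1418]  nu=[0.6615]  x^+=[0.2639, 0.2564]  P^+=[0.1650 -0.1025; -0.1025 0.6319]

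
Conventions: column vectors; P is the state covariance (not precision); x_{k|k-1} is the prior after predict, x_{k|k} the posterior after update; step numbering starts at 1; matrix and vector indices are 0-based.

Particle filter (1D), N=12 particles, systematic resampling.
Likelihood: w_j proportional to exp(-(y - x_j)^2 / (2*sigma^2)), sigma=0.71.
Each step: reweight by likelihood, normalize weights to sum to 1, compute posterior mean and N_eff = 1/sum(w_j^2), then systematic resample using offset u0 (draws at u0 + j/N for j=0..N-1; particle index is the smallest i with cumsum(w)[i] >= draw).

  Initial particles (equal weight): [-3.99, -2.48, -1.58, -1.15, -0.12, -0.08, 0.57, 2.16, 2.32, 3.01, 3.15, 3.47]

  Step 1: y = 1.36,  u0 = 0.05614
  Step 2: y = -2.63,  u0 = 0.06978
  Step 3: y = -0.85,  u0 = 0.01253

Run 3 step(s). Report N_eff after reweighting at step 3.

step 1: w=[0.0000, 0.0000, 0.0001, 0.0011, 0.0621, 0.0697, 0.2936, 0.2890, 0.2186, 0.0366, 0.0227, 0.0066]  mean=1.4888  Neff=4.3845  idx=[4, 6, 6, 6, 6, 7, 7, 7, 8, 8, 8, 10]
step 2: w=[0.9256, 0.0186, 0.0186, 0.0186, 0.0186, 0.0000, 0.0000, 0.0000, 0.0000, 0.0000, 0.0000, 0.0000]  mean=-0.0687  Neff=1.1652  idx=[0, 0, 0, 0, 0, 0, 0, 0, 0, 0, 0, 4]
step 3: w=[0.0891, 0.0891, 0.0891, 0.0891, 0.0891, 0.0891, 0.0891, 0.0891, 0.0891, 0.0891, 0.0891, 0.0204]  mean=-0.1059  Neff=11.4093  idx=[0, 1, 2, 2, 3, 4, 5, 6, 7, 8, 9, 10]

N_eff = 11.4093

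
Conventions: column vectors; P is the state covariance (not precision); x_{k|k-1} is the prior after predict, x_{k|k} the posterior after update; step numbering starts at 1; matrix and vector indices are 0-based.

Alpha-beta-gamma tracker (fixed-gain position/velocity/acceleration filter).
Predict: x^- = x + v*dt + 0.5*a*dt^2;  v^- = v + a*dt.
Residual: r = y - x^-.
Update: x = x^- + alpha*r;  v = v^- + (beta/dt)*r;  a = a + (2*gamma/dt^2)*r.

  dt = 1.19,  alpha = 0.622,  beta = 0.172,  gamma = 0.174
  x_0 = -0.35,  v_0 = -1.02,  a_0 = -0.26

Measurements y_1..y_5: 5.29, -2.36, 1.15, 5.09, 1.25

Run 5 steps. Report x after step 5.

x_post = 3.2004

step 1: x_pred=-1.7479  r=7.0379  x^+=2.6297  v^+=-0.3122  a^+=1.4695
step 2: x_pred=3.2987  r=-5.6587  x^+=-0.2210  v^+=0.6187  a^+=0.0789
step 3: x_pred=0.5711  r=0.5789  x^+=0.9312  v^+=0.7963  a^+=0.2212
step 4: x_pred=2.0354  r=3.0546  x^+=3.9353  v^+=1.5010  a^+=0.9718
step 5: x_pred=6.4097  r=-5.1597  x^+=3.2004  v^+=1.9117  a^+=-0.2961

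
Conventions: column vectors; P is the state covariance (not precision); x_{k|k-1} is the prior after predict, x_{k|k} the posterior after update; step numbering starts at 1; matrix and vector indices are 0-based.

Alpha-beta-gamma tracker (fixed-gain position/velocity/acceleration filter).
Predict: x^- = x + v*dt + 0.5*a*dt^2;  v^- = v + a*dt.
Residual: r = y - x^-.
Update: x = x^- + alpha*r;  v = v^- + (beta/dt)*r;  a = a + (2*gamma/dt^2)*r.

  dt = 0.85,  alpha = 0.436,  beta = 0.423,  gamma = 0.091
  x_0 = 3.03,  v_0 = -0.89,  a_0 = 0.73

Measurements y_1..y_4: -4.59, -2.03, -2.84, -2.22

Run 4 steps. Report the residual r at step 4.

resid = 4.4634

step 1: x_pred=2.5372  r=-7.1272  x^+=-0.5703  v^+=-3.8163  a^+=-1.0654
step 2: x_pred=-4.1990  r=2.1690  x^+=-3.2533  v^+=-3.6425  a^+=-0.5190
step 3: x_pred=-6.5369  r=3.6969  x^+=-4.9251  v^+=-2.2439  a^+=0.4123
step 4: x_pred=-6.6834  r=4.4634  x^+=-4.7374  v^+=0.3278  a^+=1.5366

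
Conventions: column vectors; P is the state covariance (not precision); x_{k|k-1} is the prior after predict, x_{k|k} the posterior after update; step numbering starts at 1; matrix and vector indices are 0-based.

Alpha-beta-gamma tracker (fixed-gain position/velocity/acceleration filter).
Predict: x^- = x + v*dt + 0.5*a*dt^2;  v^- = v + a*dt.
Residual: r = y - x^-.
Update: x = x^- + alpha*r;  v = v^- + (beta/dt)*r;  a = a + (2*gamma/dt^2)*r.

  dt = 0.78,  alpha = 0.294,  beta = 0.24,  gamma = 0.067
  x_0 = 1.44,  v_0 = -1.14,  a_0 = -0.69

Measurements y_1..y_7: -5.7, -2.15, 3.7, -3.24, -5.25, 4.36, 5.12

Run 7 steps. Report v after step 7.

step 1: x_pred=0.3409  r=-6.0409  x^+=-1.4351  v^+=-3.5369  a^+=-2.0205
step 2: x_pred=-4.8086  r=2.6586  x^+=-4.0270  v^+=-4.2949  a^+=-1.4350
step 3: x_pred=-7.8135  r=11.5135  x^+=-4.4285  v^+=-1.8716  a^+=1.1009
step 4: x_pred=-5.5535  r=2.3135  x^+=-4.8733  v^+=-0.3010  a^+=1.6104
step 5: x_pred=-4.6182  r=-0.6318  x^+=-4.8040  v^+=0.7607  a^+=1.4713
step 6: x_pred=-3.7631  r=8.1231  x^+=-1.3749  v^+=4.4077  a^+=3.2604
step 7: x_pred=3.0549  r=2.0651  x^+=3.6621  v^+=7.5862  a^+=3.7152

v_post = 7.5862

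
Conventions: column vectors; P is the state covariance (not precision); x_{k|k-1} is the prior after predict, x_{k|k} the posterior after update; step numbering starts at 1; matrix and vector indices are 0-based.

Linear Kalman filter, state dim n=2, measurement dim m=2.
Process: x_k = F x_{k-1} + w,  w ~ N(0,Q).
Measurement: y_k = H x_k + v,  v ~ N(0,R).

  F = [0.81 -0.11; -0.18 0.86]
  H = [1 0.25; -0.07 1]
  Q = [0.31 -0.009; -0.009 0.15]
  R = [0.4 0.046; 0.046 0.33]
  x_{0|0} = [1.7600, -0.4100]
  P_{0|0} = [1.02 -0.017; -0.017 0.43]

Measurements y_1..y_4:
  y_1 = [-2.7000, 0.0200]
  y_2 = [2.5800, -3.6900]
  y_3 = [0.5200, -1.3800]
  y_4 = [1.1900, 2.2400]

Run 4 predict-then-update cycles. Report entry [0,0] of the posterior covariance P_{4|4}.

P_post[0,0] = 0.2064

step 1: x^-=[1.4707, -0.6694]  P^-=[0.9875 -0.2106; -0.2106 0.5063]  S=[1.3138 -0.1034; -0.1034 0.8707]  K=[0.6927 -0.2390; -0.0170 0.5965]  nu=[-4.0034, 0.7923]  x^+=[-1.4918, -0.1288]  P^+=[0.2731 -0.0279; -0.0279 0.1941]
step 2: x^-=[-1.1942, 0.1577]  P^-=[0.4965 -0.0871; -0.0871 0.3110]  S=[0.8723 0.0034; 0.0034 0.6557]  K=[0.5449 -0.1887; -0.0126 0.4837]  nu=[3.7348, -3.9313]  x^+=[1.5828, -1.7912]  P^+=[0.2148 -0.0222; -0.0222 0.1575]
step 3: x^-=[1.4791, -1.8254]  P^-=[0.4568 -0.0711; -0.0711 0.2803]  S=[0.8388 0.0142; 0.0142 0.6225]  K=[0.5264 -0.1776; -0.0090 0.4585]  nu=[-0.5027, 0.5489]  x^+=[1.1169, -1.5692]  P^+=[0.2074 -0.0199; -0.0199 0.1495]
step 4: x^-=[1.0773, -1.5505]  P^-=[0.4514 -0.0676; -0.0676 0.2734]  S=[0.8347 0.0163; 0.0163 0.6151]  K=[0.5240 -0.1752; -0.0080 0.4524]  nu=[0.5003, 3.8659]  x^+=[0.6621, 0.1946]  P^+=[0.2064 -0.0193; -0.0193 0.1476]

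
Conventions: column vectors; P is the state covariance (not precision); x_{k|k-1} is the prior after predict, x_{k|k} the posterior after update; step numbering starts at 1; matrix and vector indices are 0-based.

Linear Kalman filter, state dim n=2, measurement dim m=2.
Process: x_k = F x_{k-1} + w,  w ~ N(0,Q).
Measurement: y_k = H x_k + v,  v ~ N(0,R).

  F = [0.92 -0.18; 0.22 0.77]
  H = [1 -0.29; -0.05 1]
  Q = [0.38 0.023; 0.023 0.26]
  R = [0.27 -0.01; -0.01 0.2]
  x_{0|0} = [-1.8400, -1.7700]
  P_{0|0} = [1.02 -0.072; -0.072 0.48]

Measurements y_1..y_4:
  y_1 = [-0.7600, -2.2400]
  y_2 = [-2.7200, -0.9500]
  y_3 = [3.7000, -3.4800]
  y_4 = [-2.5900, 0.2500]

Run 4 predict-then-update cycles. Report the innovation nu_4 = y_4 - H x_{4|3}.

innov = [-4.7272, 2.2268]

step 1: x^-=[-1.3742, -1.7677]  P^-=[1.2827 0.1148; 0.1148 0.5696]  S=[1.5341 -0.1229; -0.1229 0.7613]  K=[0.8305 0.2006; 0.0268 0.7449]  nu=[0.1016, -0.5410]  x^+=[-1.3984, -2.1680]  P^+=[0.2349 0.0436; 0.0436 0.1509]
step 2: x^-=[-0.8962, -1.9770]  P^-=[0.5693 0.0787; 0.0787 0.3756]  S=[0.8252 -0.0675; -0.0675 0.5691]  K=[0.6760 0.1685; 0.0170 0.6550]  nu=[-2.3971, 0.9822]  x^+=[-2.3511, -1.3744]  P^+=[0.1914 0.0365; 0.0365 0.1327]
step 3: x^-=[-1.9156, -1.5755]  P^-=[0.5342 0.0678; 0.0678 0.3603]  S=[0.7952 -0.0724; -0.0724 0.5548]  K=[0.6617 0.1604; 0.0126 0.6449]  nu=[5.1587, -2.0002]  x^+=[1.1770, -2.8006]  P^+=[0.1872 0.0348; 0.0348 0.1306]
step 4: x^-=[1.5870, -1.8975]  P^-=[0.5311 0.0661; 0.0661 0.3583]  S=[0.7929 -0.0734; -0.0734 0.5530]  K=[0.6604 0.1591; 0.0119 0.6435]  nu=[-4.7272, 2.2268]  x^+=[-1.1805, -0.5207]  P^+=[0.1867 0.0346; 0.0346 0.1303]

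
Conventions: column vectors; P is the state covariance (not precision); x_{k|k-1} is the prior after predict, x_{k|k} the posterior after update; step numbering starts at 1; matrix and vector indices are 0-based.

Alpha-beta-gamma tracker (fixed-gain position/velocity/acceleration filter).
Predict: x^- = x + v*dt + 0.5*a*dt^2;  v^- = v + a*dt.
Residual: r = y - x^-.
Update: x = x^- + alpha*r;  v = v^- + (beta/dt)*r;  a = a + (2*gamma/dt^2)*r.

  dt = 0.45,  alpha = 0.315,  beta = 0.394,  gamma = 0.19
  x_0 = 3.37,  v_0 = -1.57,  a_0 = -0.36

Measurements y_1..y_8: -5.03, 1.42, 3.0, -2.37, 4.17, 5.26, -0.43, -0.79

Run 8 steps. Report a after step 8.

step 1: x_pred=2.6271  r=-7.6570  x^+=0.2151  v^+=-8.4362  a^+=-14.7288
step 2: x_pred=-5.0725  r=6.4925  x^+=-3.0274  v^+=-9.3796  a^+=-2.5454
step 3: x_pred=-7.5059  r=10.5059  x^+=-4.1965  v^+=-1.3265  a^+=17.1694
step 4: x_pred=-3.0551  r=0.6851  x^+=-2.8393  v^+=6.9995  a^+=18.4549
step 5: x_pred=2.1791  r=1.9909  x^+=2.8062  v^+=17.0474  a^+=22.1910
step 6: x_pred=12.7244  r=-7.4644  x^+=10.3731  v^+=20.4979  a^+=8.1837
step 7: x_pred=20.4258  r=-20.8558  x^+=13.8562  v^+=5.9202  a^+=-30.9530
step 8: x_pred=13.3863  r=-14.1763  x^+=8.9207  v^+=-20.4208  a^+=-57.5554

a_post = -57.5554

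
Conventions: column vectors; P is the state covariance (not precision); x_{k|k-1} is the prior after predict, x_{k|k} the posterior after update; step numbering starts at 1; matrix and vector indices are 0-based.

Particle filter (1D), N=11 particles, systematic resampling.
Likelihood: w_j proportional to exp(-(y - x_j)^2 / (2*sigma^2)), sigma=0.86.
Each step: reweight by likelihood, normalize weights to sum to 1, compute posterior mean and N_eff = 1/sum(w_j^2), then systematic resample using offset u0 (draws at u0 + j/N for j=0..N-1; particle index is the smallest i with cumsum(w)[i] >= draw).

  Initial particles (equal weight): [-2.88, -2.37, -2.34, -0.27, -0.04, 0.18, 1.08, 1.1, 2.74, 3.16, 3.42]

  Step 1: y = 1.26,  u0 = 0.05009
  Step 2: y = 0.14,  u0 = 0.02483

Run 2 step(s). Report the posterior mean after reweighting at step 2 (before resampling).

post_mean = 0.6097

step 1: w=[0.0000, 0.0000, 0.0000, 0.0623, 0.0967, 0.1378, 0.2967, 0.2980, 0.0690, 0.0264, 0.0129]  mean=0.9689  Neff=4.6577  idx=[3, 4, 5, 6, 6, 6, 7, 7, 7, 7, 8]
step 2: w=[0.1337, 0.1465, 0.1496, 0.0824, 0.0824, 0.0824, 0.0803, 0.0803, 0.0803, 0.0803, 0.0016]  mean=0.6097  Neff=9.2652  idx=[0, 0, 1, 2, 2, 3, 4, 5, 6, 8, 9]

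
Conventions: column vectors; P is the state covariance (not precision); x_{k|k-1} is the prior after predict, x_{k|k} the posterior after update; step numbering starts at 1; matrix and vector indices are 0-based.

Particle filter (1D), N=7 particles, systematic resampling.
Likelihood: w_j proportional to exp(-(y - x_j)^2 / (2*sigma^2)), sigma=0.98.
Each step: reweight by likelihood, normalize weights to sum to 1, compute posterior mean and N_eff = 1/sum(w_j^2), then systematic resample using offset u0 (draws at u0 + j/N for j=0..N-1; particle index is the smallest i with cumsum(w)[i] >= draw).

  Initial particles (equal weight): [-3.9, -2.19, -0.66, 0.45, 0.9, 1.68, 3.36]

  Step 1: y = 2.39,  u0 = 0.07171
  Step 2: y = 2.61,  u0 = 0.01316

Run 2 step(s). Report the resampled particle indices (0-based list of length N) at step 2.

resampled_idx = [0, 2, 3, 4, 4, 5, 6]

step 1: w=[0.0000, 0.0000, 0.0043, 0.0764, 0.1706, 0.4168, 0.3320]  mean=2.0007  Neff=3.1361  idx=[3, 4, 5, 5, 5, 6, 6]
step 2: w=[0.0237, 0.0588, 0.1718, 0.1718, 0.1718, 0.2011, 0.2011]  mean=2.2805  Neff=5.7672  idx=[0, 2, 3, 4, 4, 5, 6]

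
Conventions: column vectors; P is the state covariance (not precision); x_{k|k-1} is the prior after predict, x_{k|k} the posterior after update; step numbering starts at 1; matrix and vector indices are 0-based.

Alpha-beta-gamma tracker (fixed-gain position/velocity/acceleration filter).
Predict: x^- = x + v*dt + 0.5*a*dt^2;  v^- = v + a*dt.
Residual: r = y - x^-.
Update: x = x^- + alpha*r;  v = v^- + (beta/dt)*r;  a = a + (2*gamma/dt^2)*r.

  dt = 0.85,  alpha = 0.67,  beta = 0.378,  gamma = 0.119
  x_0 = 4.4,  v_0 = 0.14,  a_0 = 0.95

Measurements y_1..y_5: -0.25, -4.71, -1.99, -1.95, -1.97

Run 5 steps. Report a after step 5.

step 1: x_pred=4.8622  r=-5.1122  x^+=1.4370  v^+=-1.3259  a^+=-0.7340
step 2: x_pred=0.0448  r=-4.7548  x^+=-3.1409  v^+=-4.0643  a^+=-2.3003
step 3: x_pred=-7.4266  r=5.4366  x^+=-3.7841  v^+=-3.6019  a^+=-0.5094
step 4: x_pred=-7.0297  r=5.0797  x^+=-3.6263  v^+=-1.7760  a^+=1.1639
step 5: x_pred=-4.7154  r=2.7454  x^+=-2.8760  v^+=0.4343  a^+=2.0683

a_post = 2.0683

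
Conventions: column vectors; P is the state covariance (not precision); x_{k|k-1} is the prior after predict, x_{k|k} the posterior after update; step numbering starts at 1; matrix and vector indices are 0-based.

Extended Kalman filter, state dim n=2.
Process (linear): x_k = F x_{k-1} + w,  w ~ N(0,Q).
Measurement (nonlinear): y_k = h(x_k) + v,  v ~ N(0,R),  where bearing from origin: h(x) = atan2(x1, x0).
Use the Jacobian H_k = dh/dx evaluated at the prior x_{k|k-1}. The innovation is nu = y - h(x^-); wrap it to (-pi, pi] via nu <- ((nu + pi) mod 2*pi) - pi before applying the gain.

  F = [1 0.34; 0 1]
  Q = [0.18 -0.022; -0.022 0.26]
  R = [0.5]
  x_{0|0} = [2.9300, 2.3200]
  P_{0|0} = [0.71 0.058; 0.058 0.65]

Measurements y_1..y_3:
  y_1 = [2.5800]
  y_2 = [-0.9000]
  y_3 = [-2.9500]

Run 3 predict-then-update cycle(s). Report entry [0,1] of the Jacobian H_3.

step 1: x^-=[3.7188, 2.3200]  P^-=[1.0046 0.2570; 0.2570 0.9100]  H_jac=[-0.1208 0.1936]  S=[0.5367]  K=[-0.1333; 0.2704]  nu=[2.0222]  x^+=[3.4492, 2.8667]  P^+=[0.9950 0.2763; 0.2763 0.8708]
step 2: x^-=[4.4239, 2.8667]  P^-=[1.4636 0.5504; 0.5504 1.1308]  H_jac=[-0.1032 0.1592]  S=[0.5262]  K=[-0.1204; 0.2342]  nu=[-1.4750]  x^+=[4.6015, 2.5213]  P^+=[1.4560 0.5653; 0.5653 1.1019]
step 3: x^-=[5.4587, 2.5213]  P^-=[2.1477 0.9179; 0.9179 1.3619]  H_jac=[-0.0697 0.1510]  S=[0.5222]  K=[-0.0214; 0.2712]  nu=[2.9005]  x^+=[5.3966, 3.3079]  P^+=[2.1475 0.9209; 0.9209 1.3235]

H_jac[0,1] = 0.1510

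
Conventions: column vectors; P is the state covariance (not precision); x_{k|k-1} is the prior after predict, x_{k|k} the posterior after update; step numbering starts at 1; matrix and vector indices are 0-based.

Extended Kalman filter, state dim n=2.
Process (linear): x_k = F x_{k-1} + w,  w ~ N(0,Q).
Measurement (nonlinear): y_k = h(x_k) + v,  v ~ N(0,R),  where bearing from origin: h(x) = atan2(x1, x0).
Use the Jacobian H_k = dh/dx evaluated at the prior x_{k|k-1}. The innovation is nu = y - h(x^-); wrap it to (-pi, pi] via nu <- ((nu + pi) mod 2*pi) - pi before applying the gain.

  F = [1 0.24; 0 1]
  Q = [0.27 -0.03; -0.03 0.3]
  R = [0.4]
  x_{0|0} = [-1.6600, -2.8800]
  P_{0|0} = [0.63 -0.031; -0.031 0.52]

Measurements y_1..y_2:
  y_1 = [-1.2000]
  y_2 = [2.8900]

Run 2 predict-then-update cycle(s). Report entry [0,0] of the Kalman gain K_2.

K[0,0] = 0.3982

step 1: x^-=[-2.3512, -2.8800]  P^-=[0.9151 0.0638; 0.0638 0.8200]  H_jac=[0.2084 -0.1701]  S=[0.4589]  K=[0.3918; -0.2750]  nu=[1.0555]  x^+=[-1.9377, -3.1702]  P^+=[0.8446 0.1132; 0.1132 0.7853]
step 2: x^-=[-2.6985, -3.1702]  P^-=[1.2142 0.2717; 0.2717 1.0853]  H_jac=[0.1829 -0.1557]  S=[0.4515]  K=[0.3982; -0.2642]  nu=[-1.1172]  x^+=[-3.1434, -2.8750]  P^+=[1.1426 0.3192; 0.3192 1.0538]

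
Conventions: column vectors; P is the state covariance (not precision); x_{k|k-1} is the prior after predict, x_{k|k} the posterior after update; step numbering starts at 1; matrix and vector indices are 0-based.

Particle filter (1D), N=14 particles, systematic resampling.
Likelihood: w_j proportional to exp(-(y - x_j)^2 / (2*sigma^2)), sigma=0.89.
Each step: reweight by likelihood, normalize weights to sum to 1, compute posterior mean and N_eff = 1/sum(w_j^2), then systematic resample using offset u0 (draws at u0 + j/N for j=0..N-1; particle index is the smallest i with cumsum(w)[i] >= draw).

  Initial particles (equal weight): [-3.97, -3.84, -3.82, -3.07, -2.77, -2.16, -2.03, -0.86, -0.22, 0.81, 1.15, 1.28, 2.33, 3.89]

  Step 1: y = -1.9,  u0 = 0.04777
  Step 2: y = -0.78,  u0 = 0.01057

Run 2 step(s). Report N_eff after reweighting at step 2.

N_eff = 8.2553

step 1: w=[0.0170, 0.0236, 0.0248, 0.1071, 0.1576, 0.2435, 0.2515, 0.1284, 0.0428, 0.0025, 0.0007, 0.0004, 0.0000, 0.0000]  mean=-2.1714  Neff=5.5972  idx=[2, 3, 4, 4, 5, 5, 5, 5, 6, 6, 6, 7, 7, 8]
step 2: w=[0.0005, 0.0068, 0.0154, 0.0154, 0.0563, 0.0563, 0.0563, 0.0563, 0.0699, 0.0699, 0.0699, 0.1866, 0.1866, 0.1537]  mean=-1.3752  Neff=8.2553  idx=[2, 4, 6, 7, 8, 9, 10, 11, 11, 11, 12, 12, 13, 13]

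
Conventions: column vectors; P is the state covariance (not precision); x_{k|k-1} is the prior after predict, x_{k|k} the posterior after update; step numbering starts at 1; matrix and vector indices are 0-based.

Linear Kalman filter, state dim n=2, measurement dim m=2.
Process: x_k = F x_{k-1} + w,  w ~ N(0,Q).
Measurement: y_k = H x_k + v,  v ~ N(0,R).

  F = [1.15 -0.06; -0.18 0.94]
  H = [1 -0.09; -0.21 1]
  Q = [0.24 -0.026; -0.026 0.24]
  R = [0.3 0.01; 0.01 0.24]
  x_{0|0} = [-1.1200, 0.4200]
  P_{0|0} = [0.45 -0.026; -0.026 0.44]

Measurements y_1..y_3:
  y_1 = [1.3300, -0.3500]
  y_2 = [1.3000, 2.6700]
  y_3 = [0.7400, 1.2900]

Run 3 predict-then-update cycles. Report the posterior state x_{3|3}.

step 1: x^-=[-1.3132, 0.5964]  P^-=[0.8403 -0.1724; -0.1724 0.6522]  S=[1.1766 -0.4008; -0.4008 1.0016]  K=[0.7048 -0.0663; 0.0437 0.7047]  nu=[2.6969, -1.2222]  x^+=[0.6685, -0.1471]  P^+=[0.2140 0.0361; 0.0361 0.1772]
step 2: x^-=[0.7776, -0.2586]  P^-=[0.5187 -0.0409; -0.0409 0.3913]  S=[0.8292 -0.1758; -0.1758 0.6713]  K=[0.6169 -0.0616; 0.0365 0.6052]  nu=[0.4991, 3.0919]  x^+=[0.8950, 1.6308]  P^+=[0.1872 0.0307; 0.0307 0.1521]
step 3: x^-=[0.9314, 1.3718]  P^-=[0.4839 -0.0398; -0.0398 0.3700]  S=[0.7941 -0.1655; -0.1655 0.6481]  K=[0.6004 -0.0649; 0.0313 0.5918]  nu=[-0.0679, 0.1137]  x^+=[0.8832, 1.4370]  P^+=[0.1820 0.0287; 0.0287 0.1484]

x_post = [0.8832, 1.4370]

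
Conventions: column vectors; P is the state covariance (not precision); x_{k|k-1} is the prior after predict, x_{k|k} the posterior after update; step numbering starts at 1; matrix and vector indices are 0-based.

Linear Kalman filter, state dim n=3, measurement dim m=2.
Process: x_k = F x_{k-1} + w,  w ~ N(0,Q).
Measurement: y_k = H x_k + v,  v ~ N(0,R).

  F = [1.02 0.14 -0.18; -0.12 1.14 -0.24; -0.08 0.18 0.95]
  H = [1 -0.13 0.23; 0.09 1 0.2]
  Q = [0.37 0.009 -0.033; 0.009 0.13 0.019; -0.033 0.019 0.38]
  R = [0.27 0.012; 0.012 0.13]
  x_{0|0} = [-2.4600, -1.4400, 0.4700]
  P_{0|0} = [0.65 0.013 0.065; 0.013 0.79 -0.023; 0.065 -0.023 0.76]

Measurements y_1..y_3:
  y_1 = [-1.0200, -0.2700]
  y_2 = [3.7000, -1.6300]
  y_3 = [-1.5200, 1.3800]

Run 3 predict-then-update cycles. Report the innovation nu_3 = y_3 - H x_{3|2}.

step 1: x^-=[-2.7954, -1.4592, 0.3841]  P^-=[1.0674 0.0942 -0.1322; 0.0942 1.2226 -0.0175; -0.1322 -0.0175 1.0775]  S=[1.3307 0.0591; 0.0591 1.4096]  K=[0.7663 0.0841; -0.0905 0.8747; 0.0829 0.1286]  nu=[1.4974, 1.3640]  x^+=[-1.5332, -0.4016, 0.6835]  P^+=[0.2684 0.0436 -0.2382; 0.0436 0.1426 -0.1696; -0.2382 -0.1696 1.0438]
step 2: x^-=[-1.7432, -0.4379, 0.6997]  P^-=[0.7943 0.1877 -0.4736; 0.1877 0.4465 -0.3459; -0.4736 -0.3459 1.3053]  S=[0.8949 0.0959; 0.0959 0.5135]  K=[0.7186 0.1860; -0.0268 0.7727; -0.1193 -0.2258]  nu=[5.2253, -1.1752]  x^+=[1.7934, -1.4861, 0.3418]  P^+=[0.2887 0.0783 -0.3576; 0.0783 0.1432 -0.2509; -0.3576 -0.2509 1.2613]
step 3: x^-=[1.5597, -1.9914, -0.0863]  P^-=[0.8804 0.2805 -0.6320; 0.2805 0.4882 -0.4722; -0.6320 -0.4722 1.4911]  S=[0.9021 0.1378; 0.1378 0.5238]  K=[0.7359 0.2519; -0.0020 0.8004; -0.1929 -0.3899]  nu=[-3.3187, 3.2482]  x^+=[-0.0644, 0.6153, -0.7128]  P^+=[0.3075 0.0952 -0.4063; 0.0952 0.1530 -0.2879; -0.4063 -0.2879 1.3571]

innov = [-3.3187, 3.2482]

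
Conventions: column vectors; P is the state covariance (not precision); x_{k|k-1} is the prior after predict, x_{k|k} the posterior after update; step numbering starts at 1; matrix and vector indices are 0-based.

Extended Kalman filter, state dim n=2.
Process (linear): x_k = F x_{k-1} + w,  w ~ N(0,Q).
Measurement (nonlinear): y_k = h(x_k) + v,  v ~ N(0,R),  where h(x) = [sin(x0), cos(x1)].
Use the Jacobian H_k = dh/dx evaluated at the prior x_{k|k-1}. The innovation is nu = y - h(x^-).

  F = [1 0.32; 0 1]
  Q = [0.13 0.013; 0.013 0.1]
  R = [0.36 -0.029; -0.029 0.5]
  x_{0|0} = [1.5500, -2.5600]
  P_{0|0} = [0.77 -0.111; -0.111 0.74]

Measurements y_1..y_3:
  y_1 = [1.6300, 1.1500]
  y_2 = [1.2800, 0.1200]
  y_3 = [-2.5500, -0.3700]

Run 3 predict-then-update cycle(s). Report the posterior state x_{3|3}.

x_post = [-1.3359, -2.0137]

step 1: x^-=[0.7308, -2.5600]  P^-=[0.9047 0.1388; 0.1388 0.8400]  H_jac=[0.7446 0.0000; 0.0000 0.5494]  S=[0.8617 0.0278; 0.0278 0.7535]  K=[0.7795 0.0725; 0.1003 0.6087]  nu=[0.9625, 1.9856]  x^+=[1.6250, -1.2548]  P^+=[0.3740 0.0248; 0.0248 0.5487]
step 2: x^-=[1.2235, -1.2548]  P^-=[0.5761 0.2134; 0.2134 0.6487]  H_jac=[0.3404 0.0000; 0.0000 0.9505]  S=[0.4268 0.0400; 0.0400 1.0861]  K=[0.4435 0.1704; 0.1173 0.5634]  nu=[0.3397, -0.1908]  x^+=[1.3416, -1.3224]  P^+=[0.4546 0.0761; 0.0761 0.2928]
step 3: x^-=[0.9185, -1.3224]  P^-=[0.6633 0.1828; 0.1828 0.3928]  H_jac=[0.6070 0.0000; 0.0000 0.9693]  S=[0.6044 0.0786; 0.0786 0.8691]  K=[0.6472 0.1454; 0.1282 0.4265]  nu=[-3.3447, -0.6158]  x^+=[-1.3359, -2.0137]  P^+=[0.3769 0.0556; 0.0556 0.2162]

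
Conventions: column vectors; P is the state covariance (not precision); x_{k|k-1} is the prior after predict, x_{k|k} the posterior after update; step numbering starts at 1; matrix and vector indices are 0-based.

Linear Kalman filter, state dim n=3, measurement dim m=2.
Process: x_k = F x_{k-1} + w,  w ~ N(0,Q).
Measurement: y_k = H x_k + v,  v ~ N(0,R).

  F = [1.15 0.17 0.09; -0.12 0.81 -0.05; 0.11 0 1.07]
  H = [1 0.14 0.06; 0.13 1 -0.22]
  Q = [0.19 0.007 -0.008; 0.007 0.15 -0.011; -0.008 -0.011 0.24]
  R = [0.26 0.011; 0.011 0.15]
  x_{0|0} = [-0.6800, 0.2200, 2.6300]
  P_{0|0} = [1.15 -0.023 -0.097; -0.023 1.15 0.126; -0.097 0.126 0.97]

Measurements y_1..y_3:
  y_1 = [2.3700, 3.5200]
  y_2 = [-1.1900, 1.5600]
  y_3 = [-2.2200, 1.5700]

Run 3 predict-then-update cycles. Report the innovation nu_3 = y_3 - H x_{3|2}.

innov = [-2.8480, 0.2369]

step 1: x^-=[-0.5079, 0.1283, 2.7393]  P^-=[1.7268 -0.0039 0.1331; -0.0039 0.9166 0.0421; 0.1331 0.0421 1.3416]  S=[2.0251 0.3151; 0.3151 1.1336]  K=[0.8676 -0.0724; -0.0646 0.8179; 0.1471 -0.2489]  nu=[2.6956, 4.0604]  x^+=[1.5367, 3.2753, 2.1252]  P^+=[0.2360 -0.0484 -0.0744; -0.0484 0.1831 0.2491; -0.0744 0.2491 1.2507]
step 2: x^-=[2.5153, 2.3623, 2.4430]  P^-=[0.4909 -0.0289 0.0944; -0.0289 0.2650 0.1405; 0.0944 0.1405 1.6572]  S=[0.7676 0.0446; 0.0446 0.4287]  K=[0.6436 -0.0341; -0.0097 0.5382; 0.3088 -0.5262]  nu=[-4.1826, -0.5919]  x^+=[-0.1562, 2.0843, 1.4630]  P^+=[0.1744 -0.0318 -0.0502; -0.0318 0.1412 0.2566; -0.0502 0.2566 1.4799]
step 3: x^-=[0.3063, 1.6339, 1.5482]  P^-=[0.4218 -0.0133 0.1404; -0.0133 0.2336 0.1338; 0.1404 0.1338 1.9246]  S=[0.7086 0.0337; 0.0337 0.4136]  K=[0.6056 -0.0236; 0.0155 0.4883; 0.4203 -0.6905]  nu=[-2.8480, 0.2369]  x^+=[-1.4238, 1.7054, 0.1876]  P^+=[0.1626 -0.0251 -0.0323; -0.0251 0.1343 0.2621; -0.0323 0.2621 1.6218]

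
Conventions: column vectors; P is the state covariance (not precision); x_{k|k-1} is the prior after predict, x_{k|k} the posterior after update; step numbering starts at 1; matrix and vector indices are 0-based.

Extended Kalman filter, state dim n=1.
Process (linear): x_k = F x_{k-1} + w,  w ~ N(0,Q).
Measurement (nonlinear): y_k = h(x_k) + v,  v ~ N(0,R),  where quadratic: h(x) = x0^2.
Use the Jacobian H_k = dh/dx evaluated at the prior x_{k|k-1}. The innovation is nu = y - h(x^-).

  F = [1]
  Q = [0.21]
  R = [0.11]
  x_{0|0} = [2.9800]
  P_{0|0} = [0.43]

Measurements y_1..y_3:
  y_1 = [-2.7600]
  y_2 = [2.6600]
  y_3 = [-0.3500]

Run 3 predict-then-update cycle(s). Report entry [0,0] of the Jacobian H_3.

H_jac[0,0] = 3.4389

step 1: x^-=[2.9800]  P^-=[0.6400]  H_jac=[5.9600]  S=[22.8438]  K=[0.1670]  nu=[-11.6404]  x^+=[1.0363]  P^+=[0.0031]
step 2: x^-=[1.0363]  P^-=[0.2131]  H_jac=[2.0726]  S=[1.0254]  K=[0.4307]  nu=[1.5860]  x^+=[1.7195]  P^+=[0.0229]
step 3: x^-=[1.7195]  P^-=[0.2329]  H_jac=[3.4389]  S=[2.8638]  K=[0.2796]  nu=[-3.3065]  x^+=[0.7949]  P^+=[0.0089]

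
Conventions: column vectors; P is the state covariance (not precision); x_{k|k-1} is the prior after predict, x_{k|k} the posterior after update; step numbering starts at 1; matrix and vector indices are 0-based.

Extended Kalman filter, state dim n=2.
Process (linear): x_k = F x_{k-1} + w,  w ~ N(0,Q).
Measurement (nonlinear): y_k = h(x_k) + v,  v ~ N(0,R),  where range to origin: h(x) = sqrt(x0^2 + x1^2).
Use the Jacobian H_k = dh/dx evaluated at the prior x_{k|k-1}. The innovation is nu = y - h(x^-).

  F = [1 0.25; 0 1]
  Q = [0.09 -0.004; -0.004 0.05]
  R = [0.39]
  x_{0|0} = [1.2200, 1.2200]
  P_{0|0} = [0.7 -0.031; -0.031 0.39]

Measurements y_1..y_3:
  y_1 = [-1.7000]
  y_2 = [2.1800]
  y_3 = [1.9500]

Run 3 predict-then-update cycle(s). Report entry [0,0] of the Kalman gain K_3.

K[0,0] = -0.4340

step 1: x^-=[1.5250, 1.2200]  P^-=[0.7989 0.0625; 0.0625 0.4400]  H_jac=[0.7809 0.6247]  S=[1.1098]  K=[0.5973; 0.2916]  nu=[-3.6530]  x^+=[-0.6568, 0.1546]  P^+=[0.4030 -0.1308; -0.1308 0.3456]
step 2: x^-=[-0.6182, 0.1546]  P^-=[0.4492 -0.0484; -0.0484 0.3956]  H_jac=[-0.9701 0.2427]  S=[0.8588]  K=[-0.5211; 0.1665]  nu=[1.5428]  x^+=[-1.4220, 0.4115]  P^+=[0.2160 0.0261; 0.0261 0.3718]
step 3: x^-=[-1.3192, 0.4115]  P^-=[0.3423 0.1150; 0.1150 0.4218]  H_jac=[-0.9546 0.2978]  S=[0.6739]  K=[-0.4340; 0.0234]  nu=[0.5681]  x^+=[-1.5658, 0.4248]  P^+=[0.2153 0.1219; 0.1219 0.4214]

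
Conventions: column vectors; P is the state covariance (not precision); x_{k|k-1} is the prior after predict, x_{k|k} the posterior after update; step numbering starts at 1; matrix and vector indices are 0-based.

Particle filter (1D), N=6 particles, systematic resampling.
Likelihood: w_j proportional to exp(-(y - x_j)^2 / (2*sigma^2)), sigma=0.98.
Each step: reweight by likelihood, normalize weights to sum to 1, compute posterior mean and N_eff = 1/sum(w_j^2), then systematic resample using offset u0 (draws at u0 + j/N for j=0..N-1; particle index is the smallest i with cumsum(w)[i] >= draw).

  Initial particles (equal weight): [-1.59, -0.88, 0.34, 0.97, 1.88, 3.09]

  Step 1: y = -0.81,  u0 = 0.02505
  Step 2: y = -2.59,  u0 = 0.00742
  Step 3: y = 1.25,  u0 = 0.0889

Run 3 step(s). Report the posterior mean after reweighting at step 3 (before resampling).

step 1: w=[0.2981, 0.4081, 0.2055, 0.0786, 0.0095, 0.0001]  mean=-0.6687  Neff=3.2900  idx=[0, 0, 1, 1, 1, 2]
step 2: w=[0.3204, 0.3204, 0.1177, 0.1177, 0.1177, 0.0062]  mean=-1.3274  Neff=4.0502  idx=[0, 0, 1, 1, 2, 3]
step 3: w=[0.0604, 0.0604, 0.0604, 0.0604, 0.3792, 0.3792]  mean=-1.0515  Neff=3.3093  idx=[1, 4, 4, 4, 5, 5]

post_mean = -1.0515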